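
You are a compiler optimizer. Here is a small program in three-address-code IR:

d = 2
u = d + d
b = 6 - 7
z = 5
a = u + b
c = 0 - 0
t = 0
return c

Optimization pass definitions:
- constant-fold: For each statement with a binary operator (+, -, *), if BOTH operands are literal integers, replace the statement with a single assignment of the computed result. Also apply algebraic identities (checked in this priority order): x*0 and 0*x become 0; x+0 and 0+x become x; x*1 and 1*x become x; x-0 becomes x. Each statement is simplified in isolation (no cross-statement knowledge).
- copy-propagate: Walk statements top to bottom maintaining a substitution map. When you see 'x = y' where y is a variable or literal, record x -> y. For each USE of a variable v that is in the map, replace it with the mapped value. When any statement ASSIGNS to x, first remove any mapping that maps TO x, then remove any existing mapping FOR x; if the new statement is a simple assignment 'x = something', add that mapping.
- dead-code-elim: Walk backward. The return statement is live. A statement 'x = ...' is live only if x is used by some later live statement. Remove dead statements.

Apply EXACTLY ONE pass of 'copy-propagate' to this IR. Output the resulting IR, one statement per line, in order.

Answer: d = 2
u = 2 + 2
b = 6 - 7
z = 5
a = u + b
c = 0 - 0
t = 0
return c

Derivation:
Applying copy-propagate statement-by-statement:
  [1] d = 2  (unchanged)
  [2] u = d + d  -> u = 2 + 2
  [3] b = 6 - 7  (unchanged)
  [4] z = 5  (unchanged)
  [5] a = u + b  (unchanged)
  [6] c = 0 - 0  (unchanged)
  [7] t = 0  (unchanged)
  [8] return c  (unchanged)
Result (8 stmts):
  d = 2
  u = 2 + 2
  b = 6 - 7
  z = 5
  a = u + b
  c = 0 - 0
  t = 0
  return c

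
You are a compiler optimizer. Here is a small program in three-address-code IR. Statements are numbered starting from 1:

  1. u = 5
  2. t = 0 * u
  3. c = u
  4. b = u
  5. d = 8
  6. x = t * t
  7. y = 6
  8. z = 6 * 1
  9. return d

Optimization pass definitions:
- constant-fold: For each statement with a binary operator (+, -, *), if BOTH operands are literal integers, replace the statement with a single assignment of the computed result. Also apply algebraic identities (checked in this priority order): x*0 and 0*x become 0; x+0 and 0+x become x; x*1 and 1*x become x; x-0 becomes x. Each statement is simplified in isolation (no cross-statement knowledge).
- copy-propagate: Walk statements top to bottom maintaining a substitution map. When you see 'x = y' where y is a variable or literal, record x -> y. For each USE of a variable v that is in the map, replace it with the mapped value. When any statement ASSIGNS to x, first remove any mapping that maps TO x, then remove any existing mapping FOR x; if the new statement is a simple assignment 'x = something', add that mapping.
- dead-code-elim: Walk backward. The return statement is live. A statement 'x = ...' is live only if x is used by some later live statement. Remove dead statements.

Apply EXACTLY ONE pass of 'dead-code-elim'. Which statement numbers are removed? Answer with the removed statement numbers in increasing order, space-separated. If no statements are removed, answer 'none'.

Answer: 1 2 3 4 6 7 8

Derivation:
Backward liveness scan:
Stmt 1 'u = 5': DEAD (u not in live set [])
Stmt 2 't = 0 * u': DEAD (t not in live set [])
Stmt 3 'c = u': DEAD (c not in live set [])
Stmt 4 'b = u': DEAD (b not in live set [])
Stmt 5 'd = 8': KEEP (d is live); live-in = []
Stmt 6 'x = t * t': DEAD (x not in live set ['d'])
Stmt 7 'y = 6': DEAD (y not in live set ['d'])
Stmt 8 'z = 6 * 1': DEAD (z not in live set ['d'])
Stmt 9 'return d': KEEP (return); live-in = ['d']
Removed statement numbers: [1, 2, 3, 4, 6, 7, 8]
Surviving IR:
  d = 8
  return d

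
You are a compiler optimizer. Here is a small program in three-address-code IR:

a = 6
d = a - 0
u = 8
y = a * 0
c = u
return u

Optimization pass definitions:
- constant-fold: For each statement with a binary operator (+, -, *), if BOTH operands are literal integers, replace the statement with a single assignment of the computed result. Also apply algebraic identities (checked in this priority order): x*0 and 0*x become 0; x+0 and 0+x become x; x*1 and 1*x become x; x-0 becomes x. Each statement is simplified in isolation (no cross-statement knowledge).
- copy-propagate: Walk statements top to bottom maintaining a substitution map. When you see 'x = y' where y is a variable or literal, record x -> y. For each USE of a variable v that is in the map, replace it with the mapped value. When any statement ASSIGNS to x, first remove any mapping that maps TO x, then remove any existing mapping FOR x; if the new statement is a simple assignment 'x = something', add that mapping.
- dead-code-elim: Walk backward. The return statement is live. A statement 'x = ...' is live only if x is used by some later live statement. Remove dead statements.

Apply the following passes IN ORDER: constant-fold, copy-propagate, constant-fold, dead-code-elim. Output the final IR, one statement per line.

Answer: return 8

Derivation:
Initial IR:
  a = 6
  d = a - 0
  u = 8
  y = a * 0
  c = u
  return u
After constant-fold (6 stmts):
  a = 6
  d = a
  u = 8
  y = 0
  c = u
  return u
After copy-propagate (6 stmts):
  a = 6
  d = 6
  u = 8
  y = 0
  c = 8
  return 8
After constant-fold (6 stmts):
  a = 6
  d = 6
  u = 8
  y = 0
  c = 8
  return 8
After dead-code-elim (1 stmts):
  return 8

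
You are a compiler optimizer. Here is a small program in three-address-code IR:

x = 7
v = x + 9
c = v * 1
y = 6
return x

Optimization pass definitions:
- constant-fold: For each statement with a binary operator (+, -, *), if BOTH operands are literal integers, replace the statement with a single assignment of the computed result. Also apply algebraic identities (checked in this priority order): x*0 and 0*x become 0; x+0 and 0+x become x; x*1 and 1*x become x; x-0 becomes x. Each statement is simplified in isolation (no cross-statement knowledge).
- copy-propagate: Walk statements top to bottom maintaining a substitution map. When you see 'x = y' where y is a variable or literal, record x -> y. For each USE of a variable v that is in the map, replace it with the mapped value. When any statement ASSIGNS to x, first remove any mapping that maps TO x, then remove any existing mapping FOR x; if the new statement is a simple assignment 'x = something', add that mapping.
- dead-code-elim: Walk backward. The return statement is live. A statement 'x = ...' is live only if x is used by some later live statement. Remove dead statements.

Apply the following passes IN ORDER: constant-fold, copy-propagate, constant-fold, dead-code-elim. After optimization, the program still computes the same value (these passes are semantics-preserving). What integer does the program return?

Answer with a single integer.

Answer: 7

Derivation:
Initial IR:
  x = 7
  v = x + 9
  c = v * 1
  y = 6
  return x
After constant-fold (5 stmts):
  x = 7
  v = x + 9
  c = v
  y = 6
  return x
After copy-propagate (5 stmts):
  x = 7
  v = 7 + 9
  c = v
  y = 6
  return 7
After constant-fold (5 stmts):
  x = 7
  v = 16
  c = v
  y = 6
  return 7
After dead-code-elim (1 stmts):
  return 7
Evaluate:
  x = 7  =>  x = 7
  v = x + 9  =>  v = 16
  c = v * 1  =>  c = 16
  y = 6  =>  y = 6
  return x = 7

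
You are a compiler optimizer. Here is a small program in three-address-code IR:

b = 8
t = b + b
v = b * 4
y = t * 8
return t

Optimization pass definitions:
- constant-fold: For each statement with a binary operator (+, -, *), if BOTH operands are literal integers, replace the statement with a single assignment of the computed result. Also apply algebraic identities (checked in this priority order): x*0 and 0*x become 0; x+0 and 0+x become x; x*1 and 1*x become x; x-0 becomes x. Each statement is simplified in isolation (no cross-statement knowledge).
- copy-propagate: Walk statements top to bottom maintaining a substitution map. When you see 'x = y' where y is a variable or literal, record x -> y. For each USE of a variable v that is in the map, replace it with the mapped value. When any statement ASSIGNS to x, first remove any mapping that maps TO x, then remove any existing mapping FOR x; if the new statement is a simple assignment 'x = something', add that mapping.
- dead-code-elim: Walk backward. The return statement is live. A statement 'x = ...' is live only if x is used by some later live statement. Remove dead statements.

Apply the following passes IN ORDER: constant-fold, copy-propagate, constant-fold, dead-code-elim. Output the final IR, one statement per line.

Answer: t = 16
return t

Derivation:
Initial IR:
  b = 8
  t = b + b
  v = b * 4
  y = t * 8
  return t
After constant-fold (5 stmts):
  b = 8
  t = b + b
  v = b * 4
  y = t * 8
  return t
After copy-propagate (5 stmts):
  b = 8
  t = 8 + 8
  v = 8 * 4
  y = t * 8
  return t
After constant-fold (5 stmts):
  b = 8
  t = 16
  v = 32
  y = t * 8
  return t
After dead-code-elim (2 stmts):
  t = 16
  return t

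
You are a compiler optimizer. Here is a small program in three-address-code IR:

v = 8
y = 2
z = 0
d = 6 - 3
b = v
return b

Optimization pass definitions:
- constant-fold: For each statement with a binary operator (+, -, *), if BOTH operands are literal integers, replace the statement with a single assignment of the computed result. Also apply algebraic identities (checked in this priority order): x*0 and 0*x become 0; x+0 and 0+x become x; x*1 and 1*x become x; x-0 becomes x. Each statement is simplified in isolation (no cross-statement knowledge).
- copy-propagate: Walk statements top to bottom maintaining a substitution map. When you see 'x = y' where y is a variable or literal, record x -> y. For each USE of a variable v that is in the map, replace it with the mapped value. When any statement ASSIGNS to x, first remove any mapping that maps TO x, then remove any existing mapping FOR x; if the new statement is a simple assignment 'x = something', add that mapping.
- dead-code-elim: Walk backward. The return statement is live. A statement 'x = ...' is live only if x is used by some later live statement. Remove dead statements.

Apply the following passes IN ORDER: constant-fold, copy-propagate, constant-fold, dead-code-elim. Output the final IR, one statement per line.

Initial IR:
  v = 8
  y = 2
  z = 0
  d = 6 - 3
  b = v
  return b
After constant-fold (6 stmts):
  v = 8
  y = 2
  z = 0
  d = 3
  b = v
  return b
After copy-propagate (6 stmts):
  v = 8
  y = 2
  z = 0
  d = 3
  b = 8
  return 8
After constant-fold (6 stmts):
  v = 8
  y = 2
  z = 0
  d = 3
  b = 8
  return 8
After dead-code-elim (1 stmts):
  return 8

Answer: return 8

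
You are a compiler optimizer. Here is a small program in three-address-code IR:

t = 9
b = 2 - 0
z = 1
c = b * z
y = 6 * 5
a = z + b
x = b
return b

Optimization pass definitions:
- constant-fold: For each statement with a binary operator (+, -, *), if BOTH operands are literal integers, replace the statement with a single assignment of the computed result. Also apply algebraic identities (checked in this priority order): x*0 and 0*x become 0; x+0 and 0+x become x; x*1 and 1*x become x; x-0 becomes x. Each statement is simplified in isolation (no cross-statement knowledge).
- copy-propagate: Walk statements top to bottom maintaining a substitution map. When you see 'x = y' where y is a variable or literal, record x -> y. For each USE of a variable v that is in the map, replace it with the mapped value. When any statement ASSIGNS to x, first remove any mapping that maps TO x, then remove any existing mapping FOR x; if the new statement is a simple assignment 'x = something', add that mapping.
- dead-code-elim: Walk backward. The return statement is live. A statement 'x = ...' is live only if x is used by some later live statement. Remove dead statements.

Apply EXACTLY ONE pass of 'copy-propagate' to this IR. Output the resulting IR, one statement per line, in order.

Answer: t = 9
b = 2 - 0
z = 1
c = b * 1
y = 6 * 5
a = 1 + b
x = b
return b

Derivation:
Applying copy-propagate statement-by-statement:
  [1] t = 9  (unchanged)
  [2] b = 2 - 0  (unchanged)
  [3] z = 1  (unchanged)
  [4] c = b * z  -> c = b * 1
  [5] y = 6 * 5  (unchanged)
  [6] a = z + b  -> a = 1 + b
  [7] x = b  (unchanged)
  [8] return b  (unchanged)
Result (8 stmts):
  t = 9
  b = 2 - 0
  z = 1
  c = b * 1
  y = 6 * 5
  a = 1 + b
  x = b
  return b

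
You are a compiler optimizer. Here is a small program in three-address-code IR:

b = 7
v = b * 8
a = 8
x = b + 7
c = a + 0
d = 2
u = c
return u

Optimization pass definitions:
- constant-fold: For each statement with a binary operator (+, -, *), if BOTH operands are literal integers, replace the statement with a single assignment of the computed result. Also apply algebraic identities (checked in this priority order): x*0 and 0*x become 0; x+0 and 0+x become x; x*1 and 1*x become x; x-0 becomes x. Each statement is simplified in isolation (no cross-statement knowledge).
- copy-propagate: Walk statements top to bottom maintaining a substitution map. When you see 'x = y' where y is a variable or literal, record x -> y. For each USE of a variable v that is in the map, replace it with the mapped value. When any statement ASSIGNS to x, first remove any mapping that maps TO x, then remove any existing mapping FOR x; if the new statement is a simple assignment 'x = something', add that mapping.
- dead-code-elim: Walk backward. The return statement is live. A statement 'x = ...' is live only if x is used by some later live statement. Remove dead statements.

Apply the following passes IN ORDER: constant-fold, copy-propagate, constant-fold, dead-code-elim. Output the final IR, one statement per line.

Answer: return 8

Derivation:
Initial IR:
  b = 7
  v = b * 8
  a = 8
  x = b + 7
  c = a + 0
  d = 2
  u = c
  return u
After constant-fold (8 stmts):
  b = 7
  v = b * 8
  a = 8
  x = b + 7
  c = a
  d = 2
  u = c
  return u
After copy-propagate (8 stmts):
  b = 7
  v = 7 * 8
  a = 8
  x = 7 + 7
  c = 8
  d = 2
  u = 8
  return 8
After constant-fold (8 stmts):
  b = 7
  v = 56
  a = 8
  x = 14
  c = 8
  d = 2
  u = 8
  return 8
After dead-code-elim (1 stmts):
  return 8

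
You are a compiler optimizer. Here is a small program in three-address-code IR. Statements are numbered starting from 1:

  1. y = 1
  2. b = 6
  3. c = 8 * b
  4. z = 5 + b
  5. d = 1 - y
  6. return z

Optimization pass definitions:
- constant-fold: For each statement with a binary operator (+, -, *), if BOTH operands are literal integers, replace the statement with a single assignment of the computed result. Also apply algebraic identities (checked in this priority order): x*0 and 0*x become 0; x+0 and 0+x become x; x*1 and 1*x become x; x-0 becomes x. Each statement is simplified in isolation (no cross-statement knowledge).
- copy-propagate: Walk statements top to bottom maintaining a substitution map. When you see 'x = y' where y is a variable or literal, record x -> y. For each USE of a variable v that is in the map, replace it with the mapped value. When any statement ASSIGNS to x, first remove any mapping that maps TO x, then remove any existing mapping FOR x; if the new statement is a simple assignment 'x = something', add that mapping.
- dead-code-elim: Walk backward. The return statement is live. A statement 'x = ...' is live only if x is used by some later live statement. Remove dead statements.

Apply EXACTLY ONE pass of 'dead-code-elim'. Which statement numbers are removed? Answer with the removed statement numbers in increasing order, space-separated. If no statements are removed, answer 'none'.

Answer: 1 3 5

Derivation:
Backward liveness scan:
Stmt 1 'y = 1': DEAD (y not in live set [])
Stmt 2 'b = 6': KEEP (b is live); live-in = []
Stmt 3 'c = 8 * b': DEAD (c not in live set ['b'])
Stmt 4 'z = 5 + b': KEEP (z is live); live-in = ['b']
Stmt 5 'd = 1 - y': DEAD (d not in live set ['z'])
Stmt 6 'return z': KEEP (return); live-in = ['z']
Removed statement numbers: [1, 3, 5]
Surviving IR:
  b = 6
  z = 5 + b
  return z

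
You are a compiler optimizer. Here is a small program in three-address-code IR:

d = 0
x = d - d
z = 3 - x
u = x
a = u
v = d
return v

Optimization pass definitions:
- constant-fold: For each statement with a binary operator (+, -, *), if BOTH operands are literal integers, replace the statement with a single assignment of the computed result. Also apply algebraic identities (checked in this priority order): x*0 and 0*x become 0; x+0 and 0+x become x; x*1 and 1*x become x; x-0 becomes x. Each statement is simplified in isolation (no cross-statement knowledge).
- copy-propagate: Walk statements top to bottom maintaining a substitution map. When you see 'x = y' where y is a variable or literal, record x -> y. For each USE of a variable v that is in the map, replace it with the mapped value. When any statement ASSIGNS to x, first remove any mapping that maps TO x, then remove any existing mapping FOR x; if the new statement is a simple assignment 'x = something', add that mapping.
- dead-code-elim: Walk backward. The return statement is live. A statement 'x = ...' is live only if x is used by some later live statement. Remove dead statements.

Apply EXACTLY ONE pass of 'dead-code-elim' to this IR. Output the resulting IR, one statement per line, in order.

Answer: d = 0
v = d
return v

Derivation:
Applying dead-code-elim statement-by-statement:
  [7] return v  -> KEEP (return); live=['v']
  [6] v = d  -> KEEP; live=['d']
  [5] a = u  -> DEAD (a not live)
  [4] u = x  -> DEAD (u not live)
  [3] z = 3 - x  -> DEAD (z not live)
  [2] x = d - d  -> DEAD (x not live)
  [1] d = 0  -> KEEP; live=[]
Result (3 stmts):
  d = 0
  v = d
  return v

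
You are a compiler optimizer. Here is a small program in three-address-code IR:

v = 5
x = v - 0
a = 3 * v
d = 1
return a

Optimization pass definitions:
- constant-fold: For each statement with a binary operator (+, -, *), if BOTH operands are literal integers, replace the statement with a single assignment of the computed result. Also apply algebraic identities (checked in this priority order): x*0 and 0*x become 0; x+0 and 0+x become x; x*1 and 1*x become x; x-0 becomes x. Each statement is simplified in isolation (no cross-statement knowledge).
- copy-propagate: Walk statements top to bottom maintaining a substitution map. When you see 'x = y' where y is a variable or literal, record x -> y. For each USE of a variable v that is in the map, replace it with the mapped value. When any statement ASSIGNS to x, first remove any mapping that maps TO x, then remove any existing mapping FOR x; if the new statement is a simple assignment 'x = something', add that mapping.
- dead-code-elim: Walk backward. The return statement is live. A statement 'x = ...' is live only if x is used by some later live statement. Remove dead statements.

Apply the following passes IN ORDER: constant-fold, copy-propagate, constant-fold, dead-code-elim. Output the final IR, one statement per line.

Answer: a = 15
return a

Derivation:
Initial IR:
  v = 5
  x = v - 0
  a = 3 * v
  d = 1
  return a
After constant-fold (5 stmts):
  v = 5
  x = v
  a = 3 * v
  d = 1
  return a
After copy-propagate (5 stmts):
  v = 5
  x = 5
  a = 3 * 5
  d = 1
  return a
After constant-fold (5 stmts):
  v = 5
  x = 5
  a = 15
  d = 1
  return a
After dead-code-elim (2 stmts):
  a = 15
  return a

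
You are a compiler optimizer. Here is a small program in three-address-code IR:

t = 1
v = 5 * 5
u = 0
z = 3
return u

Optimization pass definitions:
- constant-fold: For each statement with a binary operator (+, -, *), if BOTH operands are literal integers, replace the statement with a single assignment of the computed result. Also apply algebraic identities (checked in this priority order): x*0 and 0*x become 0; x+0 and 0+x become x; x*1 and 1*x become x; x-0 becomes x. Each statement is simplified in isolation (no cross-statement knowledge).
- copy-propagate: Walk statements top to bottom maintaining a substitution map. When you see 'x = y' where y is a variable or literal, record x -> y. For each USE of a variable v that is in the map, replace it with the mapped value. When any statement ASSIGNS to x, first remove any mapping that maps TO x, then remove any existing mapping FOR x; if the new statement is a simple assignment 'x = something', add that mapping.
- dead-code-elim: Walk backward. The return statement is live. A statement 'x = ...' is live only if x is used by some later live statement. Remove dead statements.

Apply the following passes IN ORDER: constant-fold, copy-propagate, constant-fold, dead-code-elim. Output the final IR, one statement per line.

Answer: return 0

Derivation:
Initial IR:
  t = 1
  v = 5 * 5
  u = 0
  z = 3
  return u
After constant-fold (5 stmts):
  t = 1
  v = 25
  u = 0
  z = 3
  return u
After copy-propagate (5 stmts):
  t = 1
  v = 25
  u = 0
  z = 3
  return 0
After constant-fold (5 stmts):
  t = 1
  v = 25
  u = 0
  z = 3
  return 0
After dead-code-elim (1 stmts):
  return 0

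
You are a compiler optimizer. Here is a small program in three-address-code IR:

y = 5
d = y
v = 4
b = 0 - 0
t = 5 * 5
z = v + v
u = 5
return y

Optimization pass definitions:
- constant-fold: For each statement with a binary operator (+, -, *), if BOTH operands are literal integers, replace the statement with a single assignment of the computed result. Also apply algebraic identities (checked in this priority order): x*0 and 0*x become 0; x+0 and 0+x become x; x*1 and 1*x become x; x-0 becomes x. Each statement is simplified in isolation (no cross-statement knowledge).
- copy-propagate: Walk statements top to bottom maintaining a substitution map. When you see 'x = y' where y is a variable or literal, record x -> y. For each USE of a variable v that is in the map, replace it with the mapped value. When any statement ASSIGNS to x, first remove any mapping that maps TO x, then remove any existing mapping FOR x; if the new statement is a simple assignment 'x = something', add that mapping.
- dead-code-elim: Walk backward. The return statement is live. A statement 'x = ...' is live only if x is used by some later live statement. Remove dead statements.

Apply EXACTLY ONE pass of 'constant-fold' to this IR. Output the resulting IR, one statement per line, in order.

Applying constant-fold statement-by-statement:
  [1] y = 5  (unchanged)
  [2] d = y  (unchanged)
  [3] v = 4  (unchanged)
  [4] b = 0 - 0  -> b = 0
  [5] t = 5 * 5  -> t = 25
  [6] z = v + v  (unchanged)
  [7] u = 5  (unchanged)
  [8] return y  (unchanged)
Result (8 stmts):
  y = 5
  d = y
  v = 4
  b = 0
  t = 25
  z = v + v
  u = 5
  return y

Answer: y = 5
d = y
v = 4
b = 0
t = 25
z = v + v
u = 5
return y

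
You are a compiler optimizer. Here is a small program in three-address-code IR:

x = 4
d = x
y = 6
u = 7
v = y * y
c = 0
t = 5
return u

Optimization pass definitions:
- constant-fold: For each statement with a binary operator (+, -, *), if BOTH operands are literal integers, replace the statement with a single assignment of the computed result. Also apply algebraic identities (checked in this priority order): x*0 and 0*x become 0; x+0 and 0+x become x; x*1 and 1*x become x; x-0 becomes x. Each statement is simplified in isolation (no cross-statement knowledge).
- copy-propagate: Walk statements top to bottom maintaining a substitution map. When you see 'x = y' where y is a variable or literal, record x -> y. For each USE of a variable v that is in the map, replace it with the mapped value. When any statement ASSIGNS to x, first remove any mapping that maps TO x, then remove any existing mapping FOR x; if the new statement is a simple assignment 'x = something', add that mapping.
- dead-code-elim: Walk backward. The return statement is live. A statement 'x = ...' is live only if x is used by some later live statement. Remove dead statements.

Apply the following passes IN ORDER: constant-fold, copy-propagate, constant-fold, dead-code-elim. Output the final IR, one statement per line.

Answer: return 7

Derivation:
Initial IR:
  x = 4
  d = x
  y = 6
  u = 7
  v = y * y
  c = 0
  t = 5
  return u
After constant-fold (8 stmts):
  x = 4
  d = x
  y = 6
  u = 7
  v = y * y
  c = 0
  t = 5
  return u
After copy-propagate (8 stmts):
  x = 4
  d = 4
  y = 6
  u = 7
  v = 6 * 6
  c = 0
  t = 5
  return 7
After constant-fold (8 stmts):
  x = 4
  d = 4
  y = 6
  u = 7
  v = 36
  c = 0
  t = 5
  return 7
After dead-code-elim (1 stmts):
  return 7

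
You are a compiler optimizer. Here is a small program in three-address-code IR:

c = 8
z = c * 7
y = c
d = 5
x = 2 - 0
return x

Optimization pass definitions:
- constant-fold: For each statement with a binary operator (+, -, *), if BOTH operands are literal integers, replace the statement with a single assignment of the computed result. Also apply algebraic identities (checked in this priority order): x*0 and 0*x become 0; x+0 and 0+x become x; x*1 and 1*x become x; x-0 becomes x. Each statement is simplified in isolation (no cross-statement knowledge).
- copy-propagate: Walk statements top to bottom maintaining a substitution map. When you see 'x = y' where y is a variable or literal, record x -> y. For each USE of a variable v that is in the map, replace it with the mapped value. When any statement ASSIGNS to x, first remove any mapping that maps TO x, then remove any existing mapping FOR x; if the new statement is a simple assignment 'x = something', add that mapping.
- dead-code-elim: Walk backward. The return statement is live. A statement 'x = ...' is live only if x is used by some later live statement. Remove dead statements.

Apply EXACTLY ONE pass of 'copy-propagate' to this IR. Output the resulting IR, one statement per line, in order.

Answer: c = 8
z = 8 * 7
y = 8
d = 5
x = 2 - 0
return x

Derivation:
Applying copy-propagate statement-by-statement:
  [1] c = 8  (unchanged)
  [2] z = c * 7  -> z = 8 * 7
  [3] y = c  -> y = 8
  [4] d = 5  (unchanged)
  [5] x = 2 - 0  (unchanged)
  [6] return x  (unchanged)
Result (6 stmts):
  c = 8
  z = 8 * 7
  y = 8
  d = 5
  x = 2 - 0
  return x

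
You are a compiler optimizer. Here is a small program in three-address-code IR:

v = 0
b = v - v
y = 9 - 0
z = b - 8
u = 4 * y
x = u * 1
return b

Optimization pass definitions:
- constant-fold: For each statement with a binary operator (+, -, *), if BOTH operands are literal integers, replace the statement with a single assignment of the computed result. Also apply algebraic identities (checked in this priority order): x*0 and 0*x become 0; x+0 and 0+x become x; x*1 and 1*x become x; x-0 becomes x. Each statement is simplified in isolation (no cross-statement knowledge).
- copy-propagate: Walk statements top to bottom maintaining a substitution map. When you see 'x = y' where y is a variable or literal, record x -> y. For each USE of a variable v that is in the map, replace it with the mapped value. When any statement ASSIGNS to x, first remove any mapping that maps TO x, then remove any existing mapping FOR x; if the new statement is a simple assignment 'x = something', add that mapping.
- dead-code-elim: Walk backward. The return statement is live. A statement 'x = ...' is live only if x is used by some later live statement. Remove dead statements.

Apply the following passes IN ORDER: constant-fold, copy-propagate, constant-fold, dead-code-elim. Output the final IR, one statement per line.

Answer: b = 0
return b

Derivation:
Initial IR:
  v = 0
  b = v - v
  y = 9 - 0
  z = b - 8
  u = 4 * y
  x = u * 1
  return b
After constant-fold (7 stmts):
  v = 0
  b = v - v
  y = 9
  z = b - 8
  u = 4 * y
  x = u
  return b
After copy-propagate (7 stmts):
  v = 0
  b = 0 - 0
  y = 9
  z = b - 8
  u = 4 * 9
  x = u
  return b
After constant-fold (7 stmts):
  v = 0
  b = 0
  y = 9
  z = b - 8
  u = 36
  x = u
  return b
After dead-code-elim (2 stmts):
  b = 0
  return b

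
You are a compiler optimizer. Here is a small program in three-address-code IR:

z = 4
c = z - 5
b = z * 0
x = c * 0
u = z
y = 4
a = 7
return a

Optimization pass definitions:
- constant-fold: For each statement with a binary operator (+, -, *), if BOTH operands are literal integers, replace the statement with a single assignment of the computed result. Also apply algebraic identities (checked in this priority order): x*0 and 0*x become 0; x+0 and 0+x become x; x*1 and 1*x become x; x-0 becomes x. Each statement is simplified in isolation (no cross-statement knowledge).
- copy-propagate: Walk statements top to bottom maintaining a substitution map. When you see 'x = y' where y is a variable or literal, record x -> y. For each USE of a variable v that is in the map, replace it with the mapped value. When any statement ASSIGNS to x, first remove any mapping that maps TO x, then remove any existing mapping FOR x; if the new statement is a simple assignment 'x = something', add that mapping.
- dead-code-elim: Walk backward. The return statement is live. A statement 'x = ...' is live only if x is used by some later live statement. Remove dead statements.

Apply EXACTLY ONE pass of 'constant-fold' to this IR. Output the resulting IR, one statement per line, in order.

Applying constant-fold statement-by-statement:
  [1] z = 4  (unchanged)
  [2] c = z - 5  (unchanged)
  [3] b = z * 0  -> b = 0
  [4] x = c * 0  -> x = 0
  [5] u = z  (unchanged)
  [6] y = 4  (unchanged)
  [7] a = 7  (unchanged)
  [8] return a  (unchanged)
Result (8 stmts):
  z = 4
  c = z - 5
  b = 0
  x = 0
  u = z
  y = 4
  a = 7
  return a

Answer: z = 4
c = z - 5
b = 0
x = 0
u = z
y = 4
a = 7
return a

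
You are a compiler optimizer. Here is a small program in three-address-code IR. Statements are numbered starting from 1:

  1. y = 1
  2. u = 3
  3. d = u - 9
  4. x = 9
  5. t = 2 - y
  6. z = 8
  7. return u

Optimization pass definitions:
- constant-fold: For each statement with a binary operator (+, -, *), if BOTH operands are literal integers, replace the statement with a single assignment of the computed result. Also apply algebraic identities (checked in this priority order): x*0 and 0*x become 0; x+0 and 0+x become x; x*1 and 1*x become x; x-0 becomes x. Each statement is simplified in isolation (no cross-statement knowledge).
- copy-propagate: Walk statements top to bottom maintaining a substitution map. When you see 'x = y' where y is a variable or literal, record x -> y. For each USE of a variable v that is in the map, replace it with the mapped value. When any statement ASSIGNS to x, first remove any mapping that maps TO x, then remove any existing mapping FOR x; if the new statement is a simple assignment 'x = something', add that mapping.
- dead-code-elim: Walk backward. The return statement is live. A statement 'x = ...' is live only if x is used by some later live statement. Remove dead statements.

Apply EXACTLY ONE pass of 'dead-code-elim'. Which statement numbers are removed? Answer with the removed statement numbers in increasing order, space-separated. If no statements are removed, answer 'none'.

Answer: 1 3 4 5 6

Derivation:
Backward liveness scan:
Stmt 1 'y = 1': DEAD (y not in live set [])
Stmt 2 'u = 3': KEEP (u is live); live-in = []
Stmt 3 'd = u - 9': DEAD (d not in live set ['u'])
Stmt 4 'x = 9': DEAD (x not in live set ['u'])
Stmt 5 't = 2 - y': DEAD (t not in live set ['u'])
Stmt 6 'z = 8': DEAD (z not in live set ['u'])
Stmt 7 'return u': KEEP (return); live-in = ['u']
Removed statement numbers: [1, 3, 4, 5, 6]
Surviving IR:
  u = 3
  return u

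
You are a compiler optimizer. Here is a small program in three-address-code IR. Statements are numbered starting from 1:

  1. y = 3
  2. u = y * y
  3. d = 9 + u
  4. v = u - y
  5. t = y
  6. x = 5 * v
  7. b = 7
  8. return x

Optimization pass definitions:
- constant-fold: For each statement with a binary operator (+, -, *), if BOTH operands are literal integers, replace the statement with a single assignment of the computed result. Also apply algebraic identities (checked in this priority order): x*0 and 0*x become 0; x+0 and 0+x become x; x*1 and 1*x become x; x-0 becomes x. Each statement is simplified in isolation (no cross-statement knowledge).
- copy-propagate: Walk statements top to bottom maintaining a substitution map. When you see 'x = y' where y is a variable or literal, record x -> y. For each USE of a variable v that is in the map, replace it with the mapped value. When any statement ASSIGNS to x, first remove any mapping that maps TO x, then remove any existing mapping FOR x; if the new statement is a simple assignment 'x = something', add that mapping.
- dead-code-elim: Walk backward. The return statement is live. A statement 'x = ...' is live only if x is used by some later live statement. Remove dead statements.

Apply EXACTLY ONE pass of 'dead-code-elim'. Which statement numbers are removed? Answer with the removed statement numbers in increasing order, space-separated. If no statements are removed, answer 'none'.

Backward liveness scan:
Stmt 1 'y = 3': KEEP (y is live); live-in = []
Stmt 2 'u = y * y': KEEP (u is live); live-in = ['y']
Stmt 3 'd = 9 + u': DEAD (d not in live set ['u', 'y'])
Stmt 4 'v = u - y': KEEP (v is live); live-in = ['u', 'y']
Stmt 5 't = y': DEAD (t not in live set ['v'])
Stmt 6 'x = 5 * v': KEEP (x is live); live-in = ['v']
Stmt 7 'b = 7': DEAD (b not in live set ['x'])
Stmt 8 'return x': KEEP (return); live-in = ['x']
Removed statement numbers: [3, 5, 7]
Surviving IR:
  y = 3
  u = y * y
  v = u - y
  x = 5 * v
  return x

Answer: 3 5 7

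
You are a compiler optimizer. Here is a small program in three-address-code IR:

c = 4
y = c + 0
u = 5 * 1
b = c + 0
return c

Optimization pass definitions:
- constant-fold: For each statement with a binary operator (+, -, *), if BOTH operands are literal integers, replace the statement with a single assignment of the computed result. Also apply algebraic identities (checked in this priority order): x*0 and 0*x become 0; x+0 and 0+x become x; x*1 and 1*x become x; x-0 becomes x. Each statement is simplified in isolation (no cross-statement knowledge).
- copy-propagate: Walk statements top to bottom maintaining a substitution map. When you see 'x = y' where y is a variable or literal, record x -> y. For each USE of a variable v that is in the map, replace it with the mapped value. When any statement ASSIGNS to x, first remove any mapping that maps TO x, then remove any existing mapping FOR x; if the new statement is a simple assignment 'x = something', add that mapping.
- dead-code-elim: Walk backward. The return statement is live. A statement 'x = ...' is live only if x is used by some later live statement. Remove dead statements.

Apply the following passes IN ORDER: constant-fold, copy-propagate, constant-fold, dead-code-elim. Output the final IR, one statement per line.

Answer: return 4

Derivation:
Initial IR:
  c = 4
  y = c + 0
  u = 5 * 1
  b = c + 0
  return c
After constant-fold (5 stmts):
  c = 4
  y = c
  u = 5
  b = c
  return c
After copy-propagate (5 stmts):
  c = 4
  y = 4
  u = 5
  b = 4
  return 4
After constant-fold (5 stmts):
  c = 4
  y = 4
  u = 5
  b = 4
  return 4
After dead-code-elim (1 stmts):
  return 4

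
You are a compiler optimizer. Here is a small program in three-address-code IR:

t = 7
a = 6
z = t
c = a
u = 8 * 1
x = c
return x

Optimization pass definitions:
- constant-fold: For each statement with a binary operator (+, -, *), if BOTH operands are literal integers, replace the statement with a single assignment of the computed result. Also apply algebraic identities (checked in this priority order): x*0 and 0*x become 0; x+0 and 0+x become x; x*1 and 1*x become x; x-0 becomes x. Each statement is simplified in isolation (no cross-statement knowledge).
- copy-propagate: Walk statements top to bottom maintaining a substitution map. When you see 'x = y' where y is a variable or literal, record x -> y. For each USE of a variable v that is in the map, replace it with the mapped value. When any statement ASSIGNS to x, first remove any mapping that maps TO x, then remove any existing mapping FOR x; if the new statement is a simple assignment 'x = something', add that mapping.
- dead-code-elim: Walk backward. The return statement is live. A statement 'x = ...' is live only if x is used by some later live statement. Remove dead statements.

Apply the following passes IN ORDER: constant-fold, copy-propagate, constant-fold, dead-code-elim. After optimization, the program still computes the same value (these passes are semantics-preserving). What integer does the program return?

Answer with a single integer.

Initial IR:
  t = 7
  a = 6
  z = t
  c = a
  u = 8 * 1
  x = c
  return x
After constant-fold (7 stmts):
  t = 7
  a = 6
  z = t
  c = a
  u = 8
  x = c
  return x
After copy-propagate (7 stmts):
  t = 7
  a = 6
  z = 7
  c = 6
  u = 8
  x = 6
  return 6
After constant-fold (7 stmts):
  t = 7
  a = 6
  z = 7
  c = 6
  u = 8
  x = 6
  return 6
After dead-code-elim (1 stmts):
  return 6
Evaluate:
  t = 7  =>  t = 7
  a = 6  =>  a = 6
  z = t  =>  z = 7
  c = a  =>  c = 6
  u = 8 * 1  =>  u = 8
  x = c  =>  x = 6
  return x = 6

Answer: 6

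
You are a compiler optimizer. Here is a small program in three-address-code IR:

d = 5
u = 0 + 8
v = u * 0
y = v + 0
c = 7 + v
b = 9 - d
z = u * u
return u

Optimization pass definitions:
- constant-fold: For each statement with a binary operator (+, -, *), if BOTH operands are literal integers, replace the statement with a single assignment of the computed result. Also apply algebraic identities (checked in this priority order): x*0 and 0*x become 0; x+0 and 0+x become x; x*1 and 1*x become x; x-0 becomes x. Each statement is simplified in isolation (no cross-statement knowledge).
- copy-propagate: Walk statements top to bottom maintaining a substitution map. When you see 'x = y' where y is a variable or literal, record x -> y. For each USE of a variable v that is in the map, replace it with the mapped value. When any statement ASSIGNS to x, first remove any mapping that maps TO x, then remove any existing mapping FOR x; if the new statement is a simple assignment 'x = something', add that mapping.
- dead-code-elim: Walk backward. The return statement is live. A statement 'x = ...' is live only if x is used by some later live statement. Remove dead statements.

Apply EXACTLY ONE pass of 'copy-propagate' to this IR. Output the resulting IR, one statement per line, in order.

Applying copy-propagate statement-by-statement:
  [1] d = 5  (unchanged)
  [2] u = 0 + 8  (unchanged)
  [3] v = u * 0  (unchanged)
  [4] y = v + 0  (unchanged)
  [5] c = 7 + v  (unchanged)
  [6] b = 9 - d  -> b = 9 - 5
  [7] z = u * u  (unchanged)
  [8] return u  (unchanged)
Result (8 stmts):
  d = 5
  u = 0 + 8
  v = u * 0
  y = v + 0
  c = 7 + v
  b = 9 - 5
  z = u * u
  return u

Answer: d = 5
u = 0 + 8
v = u * 0
y = v + 0
c = 7 + v
b = 9 - 5
z = u * u
return u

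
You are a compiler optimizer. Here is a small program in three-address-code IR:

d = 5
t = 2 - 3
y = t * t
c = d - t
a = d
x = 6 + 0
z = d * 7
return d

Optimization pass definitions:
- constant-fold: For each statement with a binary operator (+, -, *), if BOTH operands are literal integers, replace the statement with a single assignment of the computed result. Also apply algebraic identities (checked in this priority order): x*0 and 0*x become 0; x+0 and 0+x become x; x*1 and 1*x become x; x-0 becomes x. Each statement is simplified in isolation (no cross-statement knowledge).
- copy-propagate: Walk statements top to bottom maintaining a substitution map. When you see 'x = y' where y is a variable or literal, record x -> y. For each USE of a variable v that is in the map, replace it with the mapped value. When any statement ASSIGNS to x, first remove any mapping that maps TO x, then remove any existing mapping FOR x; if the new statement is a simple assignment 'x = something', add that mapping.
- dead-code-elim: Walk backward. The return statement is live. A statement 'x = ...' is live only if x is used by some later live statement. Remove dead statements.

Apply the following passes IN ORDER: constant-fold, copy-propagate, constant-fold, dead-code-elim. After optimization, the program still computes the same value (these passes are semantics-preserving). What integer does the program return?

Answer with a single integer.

Initial IR:
  d = 5
  t = 2 - 3
  y = t * t
  c = d - t
  a = d
  x = 6 + 0
  z = d * 7
  return d
After constant-fold (8 stmts):
  d = 5
  t = -1
  y = t * t
  c = d - t
  a = d
  x = 6
  z = d * 7
  return d
After copy-propagate (8 stmts):
  d = 5
  t = -1
  y = -1 * -1
  c = 5 - -1
  a = 5
  x = 6
  z = 5 * 7
  return 5
After constant-fold (8 stmts):
  d = 5
  t = -1
  y = 1
  c = 6
  a = 5
  x = 6
  z = 35
  return 5
After dead-code-elim (1 stmts):
  return 5
Evaluate:
  d = 5  =>  d = 5
  t = 2 - 3  =>  t = -1
  y = t * t  =>  y = 1
  c = d - t  =>  c = 6
  a = d  =>  a = 5
  x = 6 + 0  =>  x = 6
  z = d * 7  =>  z = 35
  return d = 5

Answer: 5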